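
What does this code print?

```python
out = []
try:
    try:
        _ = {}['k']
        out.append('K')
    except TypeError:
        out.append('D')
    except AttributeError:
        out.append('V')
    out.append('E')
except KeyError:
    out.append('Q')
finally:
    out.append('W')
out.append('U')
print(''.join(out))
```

Execution trace: 'Q' (except KeyError) → 'W' (finally) → 'U' (after the try/except). Output: QWU

Answer: QWU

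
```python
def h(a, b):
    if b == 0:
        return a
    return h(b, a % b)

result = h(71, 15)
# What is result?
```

h(71, 15) -> h(15, 11) -> h(11, 4) -> h(4, 3) -> h(3, 1) -> h(1, 0) -> 1

Answer: 1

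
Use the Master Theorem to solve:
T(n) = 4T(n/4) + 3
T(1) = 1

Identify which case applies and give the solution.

a=4, b=4, f(n)=3. log_4(4) = 1. Since c=0 < 1, Case 1 applies: T(n) = Θ(n^log_b(a)) = O(n).

Answer: O(n) - Case 1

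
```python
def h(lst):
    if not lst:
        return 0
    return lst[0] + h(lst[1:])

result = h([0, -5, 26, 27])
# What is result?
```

0 + (-5) + 26 + 27 + 0 = 48

Answer: 48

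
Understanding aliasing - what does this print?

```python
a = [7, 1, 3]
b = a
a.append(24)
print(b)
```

Key concept: basic list aliasing.
Step by step:
`a = [7, 1, 3]` → a = [7, 1, 3]
`b = a` → b = [7, 1, 3] (same object as a)
`a.append(24)` → a = [7, 1, 3, 24] (same object as b); b = [7, 1, 3, 24] (same object as a)
`print(b)` → prints [7, 1, 3, 24]

Answer: [7, 1, 3, 24]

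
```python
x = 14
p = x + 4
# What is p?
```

Trace:
`x = 14` → x = 14
`p = x + 4` → p = 18
So p = 18

Answer: 18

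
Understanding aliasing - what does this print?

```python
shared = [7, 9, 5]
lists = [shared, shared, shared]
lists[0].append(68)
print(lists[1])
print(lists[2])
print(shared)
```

Key concept: list of same reference.
Step by step:
`shared = [7, 9, 5]` → shared = [7, 9, 5]
`lists = [shared, shared, shared]` → lists = [[7, 9, 5], [7, 9, 5], [7, 9, 5]]
`lists[0].append(68)` → shared = [7, 9, 5, 68]; lists = [[7, 9, 5, 68], [7, 9, 5, 68], [7, 9, 5, 68]]
`print(lists[1])` → prints [7, 9, 5, 68]
`print(lists[2])` → prints [7, 9, 5, 68]
`print(shared)` → prints [7, 9, 5, 68]

Answer:
[7, 9, 5, 68]
[7, 9, 5, 68]
[7, 9, 5, 68]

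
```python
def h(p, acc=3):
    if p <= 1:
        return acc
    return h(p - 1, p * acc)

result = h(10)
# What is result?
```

Accumulator trace (n, acc): (10, 3) -> (9, 30) -> (8, 270) -> (7, 2160) -> (6, 15120) -> (5, 90720) -> (4, 453600) -> (3, 1814400) -> (2, 5443200) -> (1, 10886400) -> return 10886400

Answer: 10886400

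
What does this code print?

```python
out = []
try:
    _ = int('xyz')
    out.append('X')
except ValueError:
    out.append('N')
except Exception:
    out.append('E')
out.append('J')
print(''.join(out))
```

Execution trace: 'N' (except ValueError) → 'J' (after the try/except). Output: NJ

Answer: NJ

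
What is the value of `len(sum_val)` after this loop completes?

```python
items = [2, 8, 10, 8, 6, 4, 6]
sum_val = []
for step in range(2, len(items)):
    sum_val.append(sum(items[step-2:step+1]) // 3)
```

Number of 3-element averages
`sum_val` takes the values: [] → [6] → [6, 8] → [6, 8, 8] → [6, 8, 8, 6] → [6, 8, 8, 6, 5]
So `len(sum_val)` = 5

Answer: 5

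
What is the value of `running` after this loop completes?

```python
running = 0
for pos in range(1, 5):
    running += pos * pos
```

Sum of squares 1² to 4² = 30
`running` takes the values: 0 → 1 → 5 → 14 → 30

Answer: 30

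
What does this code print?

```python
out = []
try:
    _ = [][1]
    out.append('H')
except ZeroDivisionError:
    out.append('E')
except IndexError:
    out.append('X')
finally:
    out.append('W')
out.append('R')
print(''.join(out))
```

Execution trace: 'X' (except IndexError) → 'W' (finally) → 'R' (after the try/except). Output: XWR

Answer: XWR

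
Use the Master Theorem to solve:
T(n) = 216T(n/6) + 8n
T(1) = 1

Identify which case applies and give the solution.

a=216, b=6, f(n)=8n. log_6(216) = 3. Since c=1 < 3, Case 1 applies: T(n) = Θ(n^log_b(a)) = O(n^3).

Answer: O(n^3) - Case 1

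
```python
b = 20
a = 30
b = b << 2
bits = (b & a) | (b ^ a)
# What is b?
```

Trace:
`b = 20` → b = 20
`a = 30` → a = 30
`b = b << 2` → b = 80
`bits = (b & a) | (b ^ a)` → bits = 94
So b = 80

Answer: 80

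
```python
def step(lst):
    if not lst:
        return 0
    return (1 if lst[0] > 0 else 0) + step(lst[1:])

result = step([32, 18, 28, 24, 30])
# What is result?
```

Count of positive elements in [32, 18, 28, 24, 30] = 5

Answer: 5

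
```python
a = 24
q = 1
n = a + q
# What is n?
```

Trace:
`a = 24` → a = 24
`q = 1` → q = 1
`n = a + q` → n = 25
So n = 25

Answer: 25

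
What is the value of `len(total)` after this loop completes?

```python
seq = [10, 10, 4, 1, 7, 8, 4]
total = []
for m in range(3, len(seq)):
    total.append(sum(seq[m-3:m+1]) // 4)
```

Number of 4-element averages
`total` takes the values: [] → [6] → [6, 5] → [6, 5, 5] → [6, 5, 5, 5]
So `len(total)` = 4

Answer: 4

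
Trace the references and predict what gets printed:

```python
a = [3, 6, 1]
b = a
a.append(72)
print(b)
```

Key concept: basic list aliasing.
Step by step:
`a = [3, 6, 1]` → a = [3, 6, 1]
`b = a` → b = [3, 6, 1] (same object as a)
`a.append(72)` → a = [3, 6, 1, 72] (same object as b); b = [3, 6, 1, 72] (same object as a)
`print(b)` → prints [3, 6, 1, 72]

Answer: [3, 6, 1, 72]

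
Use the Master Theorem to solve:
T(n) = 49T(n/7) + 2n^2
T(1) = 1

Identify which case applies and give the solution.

a=49, b=7, f(n)=2n^2. log_7(49) = 2. Since c=2 = 2, Case 2 applies: T(n) = Θ(n^log_b(a) · log n) = O(n^2 log n).

Answer: O(n^2 log n) - Case 2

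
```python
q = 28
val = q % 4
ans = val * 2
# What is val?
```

Trace:
`q = 28` → q = 28
`val = q % 4` → val = 0
`ans = val * 2` → ans = 0
So val = 0

Answer: 0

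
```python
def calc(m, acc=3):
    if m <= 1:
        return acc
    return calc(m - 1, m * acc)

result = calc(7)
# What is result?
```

Accumulator trace (n, acc): (7, 3) -> (6, 21) -> (5, 126) -> (4, 630) -> (3, 2520) -> (2, 7560) -> (1, 15120) -> return 15120

Answer: 15120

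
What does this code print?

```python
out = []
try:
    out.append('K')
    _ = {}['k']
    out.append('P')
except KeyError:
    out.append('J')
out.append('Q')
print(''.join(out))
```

Execution trace: 'K' (try body) → 'J' (except KeyError) → 'Q' (after the try/except). Output: KJQ

Answer: KJQ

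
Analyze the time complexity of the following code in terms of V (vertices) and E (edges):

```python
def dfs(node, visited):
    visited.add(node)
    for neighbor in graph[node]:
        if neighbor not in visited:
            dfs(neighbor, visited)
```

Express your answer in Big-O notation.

This is Depth-first search (recursive). Time complexity: O(V + E).

Answer: O(V + E)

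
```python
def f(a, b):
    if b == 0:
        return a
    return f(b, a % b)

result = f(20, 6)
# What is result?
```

f(20, 6) -> f(6, 2) -> f(2, 0) -> 2

Answer: 2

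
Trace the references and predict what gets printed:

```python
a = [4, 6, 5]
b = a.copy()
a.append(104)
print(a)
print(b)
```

Key concept: list.copy() creates independent copy.
Step by step:
`a = [4, 6, 5]` → a = [4, 6, 5]
`b = a.copy()` → b = [4, 6, 5]
`a.append(104)` → a = [4, 6, 5, 104]
`print(a)` → prints [4, 6, 5, 104]
`print(b)` → prints [4, 6, 5]

Answer:
[4, 6, 5, 104]
[4, 6, 5]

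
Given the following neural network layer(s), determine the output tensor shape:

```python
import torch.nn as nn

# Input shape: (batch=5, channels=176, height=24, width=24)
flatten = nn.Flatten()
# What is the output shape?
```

Input: (5, 176, 24, 24) -> Output: (5, 101376)

Answer: (5, 101376)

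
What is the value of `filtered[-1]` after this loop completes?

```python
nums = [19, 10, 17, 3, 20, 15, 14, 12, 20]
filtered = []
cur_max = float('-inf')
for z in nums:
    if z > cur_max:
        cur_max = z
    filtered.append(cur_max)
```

Running max ends at 20
`filtered` takes the values: [] → [19] → [19, 19] → [19, 19, 19] → [19, 19, 19, 19] → [19, 19, 19, 19, 20] → [19, 19, 19, 19, 20, 20] → [19, 19, 19, 19, 20, 20, 20] → [19, 19, 19, 19, 20, 20, 20, 20] → [19, 19, 19, 19, 20, 20, 20, 20, 20]
So `filtered[-1]` = 20

Answer: 20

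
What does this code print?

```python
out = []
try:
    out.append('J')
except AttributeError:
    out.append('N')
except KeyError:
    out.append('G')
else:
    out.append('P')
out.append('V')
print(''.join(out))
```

Execution trace: 'J' (try body, no exception) → 'P' (else) → 'V' (after the try/except). Output: JPV

Answer: JPV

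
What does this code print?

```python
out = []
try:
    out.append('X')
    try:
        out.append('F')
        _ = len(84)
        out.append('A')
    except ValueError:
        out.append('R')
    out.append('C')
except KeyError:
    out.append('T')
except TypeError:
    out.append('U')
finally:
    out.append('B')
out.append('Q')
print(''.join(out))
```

Execution trace: 'X' (try body) → 'F' (inner try body) → 'U' (except TypeError) → 'B' (finally) → 'Q' (after the try/except). Output: XFUBQ

Answer: XFUBQ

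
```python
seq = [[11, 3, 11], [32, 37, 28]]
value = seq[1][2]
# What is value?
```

Trace:
`seq = [[11, 3, 11], [32, 37, 28]]` → seq = [[11, 3, 11], [32, 37, 28]]
`value = seq[1][2]` → value = 28
So value = 28

Answer: 28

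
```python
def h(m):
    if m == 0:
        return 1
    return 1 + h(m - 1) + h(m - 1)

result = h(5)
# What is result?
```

h(m) = 1 + 2·h(m-1), h(0)=1. Closed form: (1+1)·2^5 - 1 = 63.

Answer: 63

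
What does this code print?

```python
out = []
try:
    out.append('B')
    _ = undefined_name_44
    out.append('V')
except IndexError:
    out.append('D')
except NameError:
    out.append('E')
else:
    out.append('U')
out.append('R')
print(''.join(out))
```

Execution trace: 'B' (try body) → 'E' (except NameError) → 'R' (after the try/except). Output: BER

Answer: BER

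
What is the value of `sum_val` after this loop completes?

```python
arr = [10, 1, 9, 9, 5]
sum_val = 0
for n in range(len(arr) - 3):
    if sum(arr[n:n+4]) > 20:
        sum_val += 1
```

Count windows with sum > 20
`sum_val` takes the values: 0 → 1 → 2

Answer: 2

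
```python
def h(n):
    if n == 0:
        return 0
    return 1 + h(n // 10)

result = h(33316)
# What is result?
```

Count of digits of 33316: 5

Answer: 5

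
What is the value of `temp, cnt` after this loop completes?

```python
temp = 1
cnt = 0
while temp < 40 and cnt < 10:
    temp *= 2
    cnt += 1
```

Double until >= 40 or 10 iterations
`temp, cnt` takes the values: (1, 0) → (2, 0) → (2, 1) → (4, 1) → (4, 2) → (8, 2) → (8, 3) → (16, 3) → (16, 4) → (32, 4) → (32, 5) → (64, 5) → (64, 6)

Answer: 64, 6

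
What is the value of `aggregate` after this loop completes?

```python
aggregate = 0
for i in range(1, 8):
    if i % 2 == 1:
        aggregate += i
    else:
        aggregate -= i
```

Add odd, subtract even
`aggregate` takes the values: 0 → 1 → -1 → 2 → -2 → 3 → -3 → 4

Answer: 4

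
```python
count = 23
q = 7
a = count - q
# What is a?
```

Trace:
`count = 23` → count = 23
`q = 7` → q = 7
`a = count - q` → a = 16
So a = 16

Answer: 16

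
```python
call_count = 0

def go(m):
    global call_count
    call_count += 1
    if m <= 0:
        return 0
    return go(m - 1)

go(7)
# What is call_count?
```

Linear recursion stepping by 1: 8 calls from m=7 down to ≤0.

Answer: 8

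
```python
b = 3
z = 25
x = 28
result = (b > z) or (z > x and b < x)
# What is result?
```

Trace:
`b = 3` → b = 3
`z = 25` → z = 25
`x = 28` → x = 28
`result = (b > z) or (z > x and b < x)` → result = False
So result = False

Answer: False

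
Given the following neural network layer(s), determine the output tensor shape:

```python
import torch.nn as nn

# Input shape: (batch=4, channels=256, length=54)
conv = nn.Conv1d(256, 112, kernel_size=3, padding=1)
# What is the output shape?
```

Input: (4, 256, 54) -> Output: (4, 112, 54)

Answer: (4, 112, 54)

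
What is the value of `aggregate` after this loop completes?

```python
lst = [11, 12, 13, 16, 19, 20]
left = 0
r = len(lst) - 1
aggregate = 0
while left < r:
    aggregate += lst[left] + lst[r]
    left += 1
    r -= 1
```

Sum of pairs from ends
`aggregate` takes the values: 0 → 31 → 62 → 91

Answer: 91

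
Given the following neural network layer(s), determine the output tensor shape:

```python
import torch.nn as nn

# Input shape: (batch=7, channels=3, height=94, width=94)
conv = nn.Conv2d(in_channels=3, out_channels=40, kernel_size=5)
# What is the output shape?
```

Input: (7, 3, 94, 94) -> Output: (7, 40, 90, 90)

Answer: (7, 40, 90, 90)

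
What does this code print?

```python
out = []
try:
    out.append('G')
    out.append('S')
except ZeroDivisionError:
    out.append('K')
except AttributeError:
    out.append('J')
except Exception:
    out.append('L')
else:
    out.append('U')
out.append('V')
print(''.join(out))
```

Execution trace: 'G' (try body) → 'S' (try body, no exception) → 'U' (else) → 'V' (after the try/except). Output: GSUV

Answer: GSUV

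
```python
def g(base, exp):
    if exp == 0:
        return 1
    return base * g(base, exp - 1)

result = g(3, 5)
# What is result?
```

g(3, 5) = 3 * 3 * 3 * 3 * 3 = 243

Answer: 243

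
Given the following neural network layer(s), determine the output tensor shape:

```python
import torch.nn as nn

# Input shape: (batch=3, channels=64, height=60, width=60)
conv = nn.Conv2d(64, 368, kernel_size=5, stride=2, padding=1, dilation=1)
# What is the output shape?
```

Input: (3, 64, 60, 60) -> Output: (3, 368, 29, 29)

Answer: (3, 368, 29, 29)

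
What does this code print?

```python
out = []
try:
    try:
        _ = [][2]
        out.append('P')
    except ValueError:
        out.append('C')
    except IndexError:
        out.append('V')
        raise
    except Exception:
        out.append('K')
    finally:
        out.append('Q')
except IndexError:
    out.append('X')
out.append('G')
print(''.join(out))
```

Execution trace: 'V' (except IndexError) → 'Q' (finally) → 'X' (outer except IndexError) → 'G' (after the try/except). Output: VQXG

Answer: VQXG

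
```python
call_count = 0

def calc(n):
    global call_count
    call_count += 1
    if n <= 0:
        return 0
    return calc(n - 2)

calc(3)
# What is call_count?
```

Linear recursion stepping by 2: 3 calls from n=3 down to ≤0.

Answer: 3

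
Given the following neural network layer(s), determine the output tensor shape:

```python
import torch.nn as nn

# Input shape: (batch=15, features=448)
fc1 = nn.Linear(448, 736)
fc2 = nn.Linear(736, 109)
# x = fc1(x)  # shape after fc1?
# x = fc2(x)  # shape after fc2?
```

Input: (15, 448) -> after fc1: (15, 736) -> Output: (15, 109)

Answer: (15, 109)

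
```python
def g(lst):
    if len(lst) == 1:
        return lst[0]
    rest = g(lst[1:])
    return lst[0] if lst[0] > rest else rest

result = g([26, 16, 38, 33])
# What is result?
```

Recursive max over [26, 16, 38, 33] = 38

Answer: 38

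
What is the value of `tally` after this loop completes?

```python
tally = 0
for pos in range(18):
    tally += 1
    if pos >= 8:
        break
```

Loop breaks when pos reaches 8, tally is 9
`tally` takes the values: 0 → 1 → 2 → 3 → 4 → 5 → 6 → 7 → 8 → 9

Answer: 9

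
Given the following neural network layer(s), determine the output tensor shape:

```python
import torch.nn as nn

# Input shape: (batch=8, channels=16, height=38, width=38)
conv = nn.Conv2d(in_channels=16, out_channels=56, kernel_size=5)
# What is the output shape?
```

Input: (8, 16, 38, 38) -> Output: (8, 56, 34, 34)

Answer: (8, 56, 34, 34)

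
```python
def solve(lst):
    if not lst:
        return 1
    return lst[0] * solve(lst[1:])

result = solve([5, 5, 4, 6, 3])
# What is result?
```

Product over [5, 5, 4, 6, 3] = 5 * 5 * 4 * 6 * 3 = 1800

Answer: 1800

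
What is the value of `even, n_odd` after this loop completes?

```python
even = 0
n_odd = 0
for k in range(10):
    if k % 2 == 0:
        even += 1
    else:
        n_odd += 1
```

Count evens and odds in range(10)
`even, n_odd` takes the values: (0, 0) → (1, 0) → (1, 1) → (2, 1) → (2, 2) → (3, 2) → (3, 3) → (4, 3) → (4, 4) → (5, 4) → (5, 5)

Answer: 5, 5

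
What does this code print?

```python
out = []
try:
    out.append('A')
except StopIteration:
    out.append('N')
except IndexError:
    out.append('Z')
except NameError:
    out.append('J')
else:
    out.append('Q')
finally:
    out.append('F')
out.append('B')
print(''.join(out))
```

Execution trace: 'A' (try body, no exception) → 'Q' (else) → 'F' (finally) → 'B' (after the try/except). Output: AQFB

Answer: AQFB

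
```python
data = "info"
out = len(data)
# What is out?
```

Trace:
`data = "info"` → data = 'info'
`out = len(data)` → out = 4
So out = 4

Answer: 4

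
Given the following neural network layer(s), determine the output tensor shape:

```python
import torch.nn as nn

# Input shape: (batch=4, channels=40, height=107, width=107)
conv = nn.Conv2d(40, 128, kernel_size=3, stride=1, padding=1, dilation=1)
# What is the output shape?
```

Input: (4, 40, 107, 107) -> Output: (4, 128, 107, 107)

Answer: (4, 128, 107, 107)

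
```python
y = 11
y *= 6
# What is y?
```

Trace:
`y = 11` → y = 11
`y *= 6` → y = 66
So y = 66

Answer: 66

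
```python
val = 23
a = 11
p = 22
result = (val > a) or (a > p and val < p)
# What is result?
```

Trace:
`val = 23` → val = 23
`a = 11` → a = 11
`p = 22` → p = 22
`result = (val > a) or (a > p and val < p)` → result = True
So result = True

Answer: True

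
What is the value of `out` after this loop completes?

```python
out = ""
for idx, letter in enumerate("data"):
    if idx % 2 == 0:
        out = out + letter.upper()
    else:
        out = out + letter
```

Uppercase even positions in 'data'
`out` takes the values: "" → "D" → "Da" → "DaT" → "DaTa"

Answer: "DaTa"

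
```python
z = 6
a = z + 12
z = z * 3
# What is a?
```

Trace:
`z = 6` → z = 6
`a = z + 12` → a = 18
`z = z * 3` → z = 18
So a = 18

Answer: 18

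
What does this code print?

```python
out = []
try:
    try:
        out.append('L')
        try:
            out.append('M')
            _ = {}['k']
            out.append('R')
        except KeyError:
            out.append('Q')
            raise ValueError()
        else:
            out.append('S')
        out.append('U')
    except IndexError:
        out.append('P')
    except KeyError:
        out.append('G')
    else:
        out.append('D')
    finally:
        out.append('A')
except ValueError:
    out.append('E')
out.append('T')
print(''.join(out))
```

Execution trace: 'L' (try body) → 'M' (inner try body) → 'Q' (inner except KeyError) → 'A' (finally) → 'E' (outer except ValueError) → 'T' (after the try/except). Output: LMQAET

Answer: LMQAET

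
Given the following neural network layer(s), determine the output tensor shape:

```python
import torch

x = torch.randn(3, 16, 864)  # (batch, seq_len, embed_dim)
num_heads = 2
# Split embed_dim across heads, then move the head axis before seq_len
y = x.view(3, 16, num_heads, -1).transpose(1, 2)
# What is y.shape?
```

Input: (3, 16, 864) -> head_dim = 864 // 2 = 432; after view: (3, 16, 2, 432) -> after transpose(1, 2): (3, 2, 16, 432) -> Output: (3, 2, 16, 432)

Answer: (3, 2, 16, 432)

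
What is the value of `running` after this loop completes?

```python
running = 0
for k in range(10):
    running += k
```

Sum of 0 to 9 = 45
`running` takes the values: 0 → 1 → 3 → 6 → 10 → 15 → 21 → 28 → 36 → 45

Answer: 45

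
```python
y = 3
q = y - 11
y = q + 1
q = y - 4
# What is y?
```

Trace:
`y = 3` → y = 3
`q = y - 11` → q = -8
`y = q + 1` → y = -7
`q = y - 4` → q = -11
So y = -7

Answer: -7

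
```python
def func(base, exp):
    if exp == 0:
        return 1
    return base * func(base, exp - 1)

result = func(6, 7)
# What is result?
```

func(6, 7) = 6 * 6 * 6 * 6 * 6 * 6 * 6 = 279936

Answer: 279936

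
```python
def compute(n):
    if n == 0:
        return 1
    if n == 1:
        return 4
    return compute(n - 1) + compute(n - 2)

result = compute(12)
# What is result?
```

Build up from base cases: compute(0)=1, compute(1)=4, compute(2)=5, compute(3)=9, compute(4)=14, compute(5)=23, compute(6)=37, ..., compute(12)=665

Answer: 665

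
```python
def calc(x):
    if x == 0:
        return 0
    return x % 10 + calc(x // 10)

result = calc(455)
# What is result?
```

Sum of digits of 455: 5 + 5 + 4 = 14

Answer: 14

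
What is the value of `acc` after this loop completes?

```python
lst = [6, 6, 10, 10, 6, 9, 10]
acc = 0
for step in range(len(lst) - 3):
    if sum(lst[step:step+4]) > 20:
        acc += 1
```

Count windows with sum > 20
`acc` takes the values: 0 → 1 → 2 → 3 → 4

Answer: 4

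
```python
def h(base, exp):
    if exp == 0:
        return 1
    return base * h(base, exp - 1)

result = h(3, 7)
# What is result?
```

h(3, 7) = 3 * 3 * 3 * 3 * 3 * 3 * 3 = 2187

Answer: 2187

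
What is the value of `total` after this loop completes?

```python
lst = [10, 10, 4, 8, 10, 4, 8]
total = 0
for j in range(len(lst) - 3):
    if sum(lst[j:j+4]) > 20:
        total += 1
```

Count windows with sum > 20
`total` takes the values: 0 → 1 → 2 → 3 → 4

Answer: 4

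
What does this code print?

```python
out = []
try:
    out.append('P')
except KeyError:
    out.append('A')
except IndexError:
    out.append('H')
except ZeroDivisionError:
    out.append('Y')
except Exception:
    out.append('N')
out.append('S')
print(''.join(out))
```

Execution trace: 'P' (try body, no exception) → 'S' (after the try/except). Output: PS

Answer: PS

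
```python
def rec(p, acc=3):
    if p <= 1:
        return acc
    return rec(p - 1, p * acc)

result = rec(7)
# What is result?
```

Accumulator trace (n, acc): (7, 3) -> (6, 21) -> (5, 126) -> (4, 630) -> (3, 2520) -> (2, 7560) -> (1, 15120) -> return 15120

Answer: 15120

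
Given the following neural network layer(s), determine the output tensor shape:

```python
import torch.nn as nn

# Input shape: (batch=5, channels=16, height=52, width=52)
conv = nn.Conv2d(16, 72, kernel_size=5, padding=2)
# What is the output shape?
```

Input: (5, 16, 52, 52) -> Output: (5, 72, 52, 52)

Answer: (5, 72, 52, 52)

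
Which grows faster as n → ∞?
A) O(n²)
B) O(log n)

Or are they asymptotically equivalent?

O(n²) vs O(log n): Higher order terms dominate.

Answer: A) O(n²) grows faster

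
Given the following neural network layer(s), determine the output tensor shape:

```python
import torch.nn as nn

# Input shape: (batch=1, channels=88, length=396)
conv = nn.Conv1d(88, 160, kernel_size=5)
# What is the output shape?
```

Input: (1, 88, 396) -> Output: (1, 160, 392)

Answer: (1, 160, 392)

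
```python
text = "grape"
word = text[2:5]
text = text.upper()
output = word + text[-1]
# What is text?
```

Trace:
`text = "grape"` → text = 'grape'
`word = text[2:5]` → word = 'ape'
`text = text.upper()` → text = 'GRAPE'
`output = word + text[-1]` → output = 'apeE'
So text = 'GRAPE'

Answer: 'GRAPE'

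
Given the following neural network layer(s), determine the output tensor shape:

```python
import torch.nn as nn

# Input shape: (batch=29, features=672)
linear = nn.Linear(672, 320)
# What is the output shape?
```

Input: (29, 672) -> Output: (29, 320)

Answer: (29, 320)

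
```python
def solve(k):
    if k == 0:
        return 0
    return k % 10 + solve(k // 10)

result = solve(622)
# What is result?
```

Sum of digits of 622: 2 + 2 + 6 = 10

Answer: 10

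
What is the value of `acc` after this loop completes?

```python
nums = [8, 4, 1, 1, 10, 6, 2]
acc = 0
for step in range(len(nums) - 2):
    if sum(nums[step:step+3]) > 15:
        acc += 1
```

Count windows with sum > 15
`acc` takes the values: 0 → 1 → 2

Answer: 2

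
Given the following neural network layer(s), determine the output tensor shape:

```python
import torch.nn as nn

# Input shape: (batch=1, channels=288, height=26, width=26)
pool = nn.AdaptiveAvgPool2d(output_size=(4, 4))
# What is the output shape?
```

Input: (1, 288, 26, 26) -> Output: (1, 288, 4, 4)

Answer: (1, 288, 4, 4)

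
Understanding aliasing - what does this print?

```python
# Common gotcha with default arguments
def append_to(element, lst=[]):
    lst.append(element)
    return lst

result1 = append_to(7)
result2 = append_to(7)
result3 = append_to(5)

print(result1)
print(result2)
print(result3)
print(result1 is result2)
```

Key concept: mutable default argument gotcha.
Step by step:
`result1 = append_to(7)` → result1 = [7]
`result2 = append_to(7)` → result1 = [7, 7] (same object as result2); result2 = [7, 7] (same object as result1)
`result3 = append_to(5)` → result1 = [7, 7, 5] (same object as result2, result3); result2 = [7, 7, 5] (same object as result1, result3); result3 = [7, 7, 5] (same object as result1, result2)
`print(result1)` → prints [7, 7, 5]
`print(result2)` → prints [7, 7, 5]
`print(result3)` → prints [7, 7, 5]
`print(result1 is result2)` → prints True

Answer:
[7, 7, 5]
[7, 7, 5]
[7, 7, 5]
True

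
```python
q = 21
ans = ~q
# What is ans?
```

Trace:
`q = 21` → q = 21
`ans = ~q` → ans = -22
So ans = -22

Answer: -22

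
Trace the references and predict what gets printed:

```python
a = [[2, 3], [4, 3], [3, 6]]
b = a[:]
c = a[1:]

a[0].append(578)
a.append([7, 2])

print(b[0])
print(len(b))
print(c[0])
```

Key concept: slice with nested mutation.
Step by step:
`a = [[2, 3], [4, 3], [3, 6]]` → a = [[2, 3], [4, 3], [3, 6]]
`b = a[:]` → b = [[2, 3], [4, 3], [3, 6]]
`c = a[1:]` → c = [[4, 3], [3, 6]]
`a[0].append(578)` → a = [[2, 3, 578], [4, 3], [3, 6]]; b = [[2, 3, 578], [4, 3], [3, 6]]
`a.append([7, 2])` → a = [[2, 3, 578], [4, 3], [3, 6], [7, 2]]
`print(b[0])` → prints [2, 3, 578]
`print(len(b))` → prints 3
`print(c[0])` → prints [4, 3]

Answer:
[2, 3, 578]
3
[4, 3]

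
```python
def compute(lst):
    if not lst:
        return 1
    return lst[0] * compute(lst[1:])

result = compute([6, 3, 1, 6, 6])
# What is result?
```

Product over [6, 3, 1, 6, 6] = 6 * 3 * 1 * 6 * 6 = 648

Answer: 648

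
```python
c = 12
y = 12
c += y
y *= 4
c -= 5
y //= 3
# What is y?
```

Trace:
`c = 12` → c = 12
`y = 12` → y = 12
`c += y` → c = 24
`y *= 4` → y = 48
`c -= 5` → c = 19
`y //= 3` → y = 16
So y = 16

Answer: 16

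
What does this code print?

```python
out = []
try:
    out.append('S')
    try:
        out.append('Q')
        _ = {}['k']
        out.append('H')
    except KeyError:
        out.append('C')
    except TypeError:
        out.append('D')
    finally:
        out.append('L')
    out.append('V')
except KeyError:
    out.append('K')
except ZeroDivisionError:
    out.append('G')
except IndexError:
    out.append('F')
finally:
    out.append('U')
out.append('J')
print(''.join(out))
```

Execution trace: 'S' (try body) → 'Q' (inner try body) → 'C' (inner except KeyError) → 'L' (inner finally) → 'V' (try body, no exception) → 'U' (finally) → 'J' (after the try/except). Output: SQCLVUJ

Answer: SQCLVUJ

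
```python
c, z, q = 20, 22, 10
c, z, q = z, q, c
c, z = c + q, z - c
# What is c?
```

Trace:
`c, z, q = 20, 22, 10` → c = 20; z = 22; q = 10
`c, z, q = z, q, c` → c = 22; z = 10; q = 20
`c, z = c + q, z - c` → c = 42; z = -12
So c = 42

Answer: 42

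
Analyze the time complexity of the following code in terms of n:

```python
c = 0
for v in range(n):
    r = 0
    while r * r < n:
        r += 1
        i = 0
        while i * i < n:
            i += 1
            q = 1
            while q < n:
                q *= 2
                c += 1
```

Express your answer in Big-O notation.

Each loop level contributes: n × √n × √n × log n. Multiplying the contributions gives O(n^2 log n).

Answer: O(n^2 log n)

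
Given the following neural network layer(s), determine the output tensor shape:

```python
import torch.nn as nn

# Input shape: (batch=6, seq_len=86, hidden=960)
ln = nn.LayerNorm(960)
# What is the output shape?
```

Input: (6, 86, 960) -> Output: (6, 86, 960)

Answer: (6, 86, 960)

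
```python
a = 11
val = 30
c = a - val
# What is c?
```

Trace:
`a = 11` → a = 11
`val = 30` → val = 30
`c = a - val` → c = -19
So c = -19

Answer: -19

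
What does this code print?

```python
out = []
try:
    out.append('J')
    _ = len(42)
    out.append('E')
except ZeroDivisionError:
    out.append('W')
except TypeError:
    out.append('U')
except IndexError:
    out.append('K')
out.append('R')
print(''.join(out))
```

Execution trace: 'J' (try body) → 'U' (except TypeError) → 'R' (after the try/except). Output: JUR

Answer: JUR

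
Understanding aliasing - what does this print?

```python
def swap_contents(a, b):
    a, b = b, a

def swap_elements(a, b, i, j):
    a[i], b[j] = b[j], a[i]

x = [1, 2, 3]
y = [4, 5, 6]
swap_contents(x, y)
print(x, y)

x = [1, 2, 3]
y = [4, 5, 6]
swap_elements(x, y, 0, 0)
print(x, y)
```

Key concept: parameter rebinding vs mutation.
Step by step:
`x = [1, 2, 3]` → x = [1, 2, 3]
`y = [4, 5, 6]` → y = [4, 5, 6]
`swap_contents(x, y)` → no visible change to tracked variables
`print(x, y)` → prints [1, 2, 3] [4, 5, 6]
`x = [1, 2, 3]` → x = [1, 2, 3]
`y = [4, 5, 6]` → y = [4, 5, 6]
`swap_elements(x, y, 0, 0)` → x = [4, 2, 3]; y = [1, 5, 6]
`print(x, y)` → prints [4, 2, 3] [1, 5, 6]

Answer:
[1, 2, 3] [4, 5, 6]
[4, 2, 3] [1, 5, 6]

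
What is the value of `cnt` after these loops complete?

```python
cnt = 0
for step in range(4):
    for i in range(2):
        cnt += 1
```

4 * 2 = 8
`cnt` takes the values: 0 → 1 → 2 → 3 → 4 → 5 → 6 → 7 → 8

Answer: 8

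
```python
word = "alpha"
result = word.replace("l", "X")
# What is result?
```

Trace:
`word = "alpha"` → word = 'alpha'
`result = word.replace("l", "X")` → result = 'aXpha'
So result = 'aXpha'

Answer: 'aXpha'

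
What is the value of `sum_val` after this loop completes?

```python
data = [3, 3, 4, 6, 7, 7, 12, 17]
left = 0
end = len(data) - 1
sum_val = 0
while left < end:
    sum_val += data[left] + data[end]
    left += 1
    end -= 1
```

Sum of pairs from ends
`sum_val` takes the values: 0 → 20 → 35 → 46 → 59

Answer: 59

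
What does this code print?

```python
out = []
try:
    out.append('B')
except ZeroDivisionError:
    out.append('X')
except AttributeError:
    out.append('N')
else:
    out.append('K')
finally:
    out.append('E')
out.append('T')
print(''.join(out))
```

Execution trace: 'B' (try body, no exception) → 'K' (else) → 'E' (finally) → 'T' (after the try/except). Output: BKET

Answer: BKET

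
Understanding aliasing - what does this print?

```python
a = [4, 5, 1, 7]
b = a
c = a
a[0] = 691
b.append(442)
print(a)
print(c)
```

Key concept: multiple aliases.
Step by step:
`a = [4, 5, 1, 7]` → a = [4, 5, 1, 7]
`b = a` → b = [4, 5, 1, 7] (same object as a)
`c = a` → c = [4, 5, 1, 7] (same object as a, b)
`a[0] = 691` → a = [691, 5, 1, 7] (same object as b, c); b = [691, 5, 1, 7] (same object as a, c); c = [691, 5, 1, 7] (same object as a, b)
`b.append(442)` → a = [691, 5, 1, 7, 442] (same object as b, c); b = [691, 5, 1, 7, 442] (same object as a, c); c = [691, 5, 1, 7, 442] (same object as a, b)
`print(a)` → prints [691, 5, 1, 7, 442]
`print(c)` → prints [691, 5, 1, 7, 442]

Answer:
[691, 5, 1, 7, 442]
[691, 5, 1, 7, 442]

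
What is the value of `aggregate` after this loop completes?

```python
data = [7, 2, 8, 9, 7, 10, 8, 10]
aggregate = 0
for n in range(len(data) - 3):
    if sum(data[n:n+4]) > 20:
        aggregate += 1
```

Count windows with sum > 20
`aggregate` takes the values: 0 → 1 → 2 → 3 → 4 → 5

Answer: 5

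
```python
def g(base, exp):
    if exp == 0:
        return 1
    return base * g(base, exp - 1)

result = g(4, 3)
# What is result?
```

g(4, 3) = 4 * 4 * 4 = 64

Answer: 64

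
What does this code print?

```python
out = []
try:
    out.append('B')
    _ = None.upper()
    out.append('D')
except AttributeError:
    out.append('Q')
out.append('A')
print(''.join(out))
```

Execution trace: 'B' (try body) → 'Q' (except AttributeError) → 'A' (after the try/except). Output: BQA

Answer: BQA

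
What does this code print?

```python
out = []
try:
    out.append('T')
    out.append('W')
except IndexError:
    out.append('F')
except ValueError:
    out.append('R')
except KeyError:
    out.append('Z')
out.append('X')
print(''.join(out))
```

Execution trace: 'T' (try body) → 'W' (try body, no exception) → 'X' (after the try/except). Output: TWX

Answer: TWX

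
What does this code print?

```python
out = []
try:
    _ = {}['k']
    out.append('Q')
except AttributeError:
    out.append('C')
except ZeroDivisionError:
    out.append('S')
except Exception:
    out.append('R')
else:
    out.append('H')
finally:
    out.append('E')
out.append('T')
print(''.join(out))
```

Execution trace: 'R' (except Exception) → 'E' (finally) → 'T' (after the try/except). Output: RET

Answer: RET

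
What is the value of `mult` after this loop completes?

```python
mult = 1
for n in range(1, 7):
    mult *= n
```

6! = 720
`mult` takes the values: 1 → 2 → 6 → 24 → 120 → 720

Answer: 720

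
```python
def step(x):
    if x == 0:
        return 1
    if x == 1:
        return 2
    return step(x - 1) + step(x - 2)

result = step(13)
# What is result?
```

Build up from base cases: step(0)=1, step(1)=2, step(2)=3, step(3)=5, step(4)=8, step(5)=13, step(6)=21, ..., step(13)=610

Answer: 610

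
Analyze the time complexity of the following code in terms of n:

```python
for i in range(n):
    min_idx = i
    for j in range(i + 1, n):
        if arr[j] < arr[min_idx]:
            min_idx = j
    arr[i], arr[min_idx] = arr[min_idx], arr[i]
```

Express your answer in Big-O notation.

This is Selection sort. Time complexity: O(n²).

Answer: O(n²)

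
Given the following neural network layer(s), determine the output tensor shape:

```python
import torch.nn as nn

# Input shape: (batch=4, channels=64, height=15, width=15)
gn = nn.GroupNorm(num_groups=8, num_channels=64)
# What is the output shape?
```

Input: (4, 64, 15, 15) -> Output: (4, 64, 15, 15)

Answer: (4, 64, 15, 15)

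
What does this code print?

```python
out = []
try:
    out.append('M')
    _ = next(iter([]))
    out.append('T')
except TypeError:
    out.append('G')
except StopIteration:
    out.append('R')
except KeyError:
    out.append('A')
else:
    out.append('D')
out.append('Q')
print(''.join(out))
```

Execution trace: 'M' (try body) → 'R' (except StopIteration) → 'Q' (after the try/except). Output: MRQ

Answer: MRQ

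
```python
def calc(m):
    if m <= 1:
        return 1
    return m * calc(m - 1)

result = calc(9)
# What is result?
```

calc(9) = 9 * 8 * 7 * 6 * 5 * 4 * 3 * 2 * 1 = 362880

Answer: 362880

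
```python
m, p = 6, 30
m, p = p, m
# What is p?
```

Trace:
`m, p = 6, 30` → m = 6; p = 30
`m, p = p, m` → m = 30; p = 6
So p = 6

Answer: 6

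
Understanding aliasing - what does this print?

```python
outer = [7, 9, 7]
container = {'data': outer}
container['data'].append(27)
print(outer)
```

Key concept: dict holds reference to list.
Step by step:
`outer = [7, 9, 7]` → outer = [7, 9, 7]
`container = {'data': outer}` → container = {'data': [7, 9, 7]}
`container['data'].append(27)` → outer = [7, 9, 7, 27]; container = {'data': [7, 9, 7, 27]}
`print(outer)` → prints [7, 9, 7, 27]

Answer: [7, 9, 7, 27]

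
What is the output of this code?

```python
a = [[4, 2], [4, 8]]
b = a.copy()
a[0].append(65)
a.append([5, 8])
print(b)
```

Key concept: shallow copy with nested lists.
Step by step:
`a = [[4, 2], [4, 8]]` → a = [[4, 2], [4, 8]]
`b = a.copy()` → b = [[4, 2], [4, 8]]
`a[0].append(65)` → a = [[4, 2, 65], [4, 8]]; b = [[4, 2, 65], [4, 8]]
`a.append([5, 8])` → a = [[4, 2, 65], [4, 8], [5, 8]]
`print(b)` → prints [[4, 2, 65], [4, 8]]

Answer: [[4, 2, 65], [4, 8]]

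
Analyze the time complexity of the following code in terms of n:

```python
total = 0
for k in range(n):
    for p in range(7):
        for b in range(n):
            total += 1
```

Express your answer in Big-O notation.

Each loop level contributes: n × 1 × n. Multiplying the contributions gives O(n^2).

Answer: O(n^2)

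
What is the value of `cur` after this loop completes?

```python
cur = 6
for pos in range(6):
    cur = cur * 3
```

Multiply by 3, 6 times: 6 * 3^6 = 4374
`cur` takes the values: 6 → 18 → 54 → 162 → 486 → 1458 → 4374

Answer: 4374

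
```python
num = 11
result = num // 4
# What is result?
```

Trace:
`num = 11` → num = 11
`result = num // 4` → result = 2
So result = 2

Answer: 2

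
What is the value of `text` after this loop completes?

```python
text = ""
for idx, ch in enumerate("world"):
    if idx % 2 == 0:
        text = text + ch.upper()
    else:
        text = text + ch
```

Uppercase even positions in 'world'
`text` takes the values: "" → "W" → "Wo" → "WoR" → "WoRl" → "WoRlD"

Answer: "WoRlD"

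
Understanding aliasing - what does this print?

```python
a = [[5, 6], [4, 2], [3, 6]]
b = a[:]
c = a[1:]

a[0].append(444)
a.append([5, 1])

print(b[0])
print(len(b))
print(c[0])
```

Key concept: slice with nested mutation.
Step by step:
`a = [[5, 6], [4, 2], [3, 6]]` → a = [[5, 6], [4, 2], [3, 6]]
`b = a[:]` → b = [[5, 6], [4, 2], [3, 6]]
`c = a[1:]` → c = [[4, 2], [3, 6]]
`a[0].append(444)` → a = [[5, 6, 444], [4, 2], [3, 6]]; b = [[5, 6, 444], [4, 2], [3, 6]]
`a.append([5, 1])` → a = [[5, 6, 444], [4, 2], [3, 6], [5, 1]]
`print(b[0])` → prints [5, 6, 444]
`print(len(b))` → prints 3
`print(c[0])` → prints [4, 2]

Answer:
[5, 6, 444]
3
[4, 2]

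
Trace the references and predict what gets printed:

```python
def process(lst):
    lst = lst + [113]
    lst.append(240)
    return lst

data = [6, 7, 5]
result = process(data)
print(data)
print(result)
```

Key concept: rebinding parameter vs mutation.
Step by step:
`data = [6, 7, 5]` → data = [6, 7, 5]
`result = process(data)` → result = [6, 7, 5, 113, 240]
`print(data)` → prints [6, 7, 5]
`print(result)` → prints [6, 7, 5, 113, 240]

Answer:
[6, 7, 5]
[6, 7, 5, 113, 240]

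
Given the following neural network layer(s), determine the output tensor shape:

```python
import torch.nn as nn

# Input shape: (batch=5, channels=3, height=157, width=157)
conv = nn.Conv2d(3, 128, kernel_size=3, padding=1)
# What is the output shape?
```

Input: (5, 3, 157, 157) -> Output: (5, 128, 157, 157)

Answer: (5, 128, 157, 157)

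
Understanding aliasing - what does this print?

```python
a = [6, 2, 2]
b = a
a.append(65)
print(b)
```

Key concept: basic list aliasing.
Step by step:
`a = [6, 2, 2]` → a = [6, 2, 2]
`b = a` → b = [6, 2, 2] (same object as a)
`a.append(65)` → a = [6, 2, 2, 65] (same object as b); b = [6, 2, 2, 65] (same object as a)
`print(b)` → prints [6, 2, 2, 65]

Answer: [6, 2, 2, 65]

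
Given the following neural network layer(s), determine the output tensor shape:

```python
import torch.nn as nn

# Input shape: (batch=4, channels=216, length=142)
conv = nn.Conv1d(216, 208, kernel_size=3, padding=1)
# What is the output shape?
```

Input: (4, 216, 142) -> Output: (4, 208, 142)

Answer: (4, 208, 142)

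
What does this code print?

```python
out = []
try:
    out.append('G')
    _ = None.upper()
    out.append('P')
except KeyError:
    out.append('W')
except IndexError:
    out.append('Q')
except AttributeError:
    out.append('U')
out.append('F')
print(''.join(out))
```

Execution trace: 'G' (try body) → 'U' (except AttributeError) → 'F' (after the try/except). Output: GUF

Answer: GUF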